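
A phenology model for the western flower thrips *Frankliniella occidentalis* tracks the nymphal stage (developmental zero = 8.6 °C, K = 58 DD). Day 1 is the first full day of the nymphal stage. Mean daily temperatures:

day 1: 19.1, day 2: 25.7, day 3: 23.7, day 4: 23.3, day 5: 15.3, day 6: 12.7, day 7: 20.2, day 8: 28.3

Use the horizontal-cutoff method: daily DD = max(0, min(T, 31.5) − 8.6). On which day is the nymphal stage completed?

day 5

Daily DD above 8.6 °C (capped at 22.9): 10.5, 17.1, 15.1, 14.7, 6.7, 4.1, 11.6, 19.7.
Cumulative: 10.5, 27.6, 42.7, 57.4, 64.1, 68.2, 79.8, 99.5.
The total first reaches 58 DD on day 5.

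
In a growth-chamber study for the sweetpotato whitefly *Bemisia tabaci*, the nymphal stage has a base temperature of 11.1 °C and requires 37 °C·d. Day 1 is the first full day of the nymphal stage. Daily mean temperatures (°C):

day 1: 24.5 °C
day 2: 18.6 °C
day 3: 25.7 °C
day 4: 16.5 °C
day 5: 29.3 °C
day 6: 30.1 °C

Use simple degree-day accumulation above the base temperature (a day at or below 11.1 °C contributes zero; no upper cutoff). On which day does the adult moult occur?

day 4

Daily DD above 11.1 °C: 13.4, 7.5, 14.6, 5.4, 18.2, 19.0.
Cumulative: 13.4, 20.9, 35.5, 40.9, 59.1, 78.1.
The total first reaches 37 DD on day 4.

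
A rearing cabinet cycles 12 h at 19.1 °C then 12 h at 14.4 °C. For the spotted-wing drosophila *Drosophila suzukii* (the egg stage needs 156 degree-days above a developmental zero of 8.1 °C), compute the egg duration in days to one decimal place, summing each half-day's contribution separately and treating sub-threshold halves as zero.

Day half: max(0, 19.1 − 8.1) × 0.5 = 11.0 × 0.5 = 5.50 DD.
Night half: max(0, 14.4 − 8.1) × 0.5 = 6.3 × 0.5 = 3.15 DD.
Per 24 h: 8.65 DD/day.
Duration = 156 / 8.65 = 18.035 ≈ 18.0 days.

18.0 days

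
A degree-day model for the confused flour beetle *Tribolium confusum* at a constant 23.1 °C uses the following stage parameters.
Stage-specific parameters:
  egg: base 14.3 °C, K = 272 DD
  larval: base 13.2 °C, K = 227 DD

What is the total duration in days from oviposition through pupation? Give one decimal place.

53.8 days

egg: 272 / (23.1 − 14.3) = 272 / 8.8 = 30.909 d.
larval: 227 / (23.1 − 13.2) = 227 / 9.9 = 22.929 d.
Sum = 53.838 ≈ 53.8 days.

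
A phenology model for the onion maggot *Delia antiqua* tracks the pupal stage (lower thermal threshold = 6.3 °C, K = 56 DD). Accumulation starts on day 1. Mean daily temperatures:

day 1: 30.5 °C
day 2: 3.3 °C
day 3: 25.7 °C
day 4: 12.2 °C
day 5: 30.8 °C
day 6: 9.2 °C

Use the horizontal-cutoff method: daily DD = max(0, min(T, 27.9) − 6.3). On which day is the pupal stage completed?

day 5

Daily DD above 6.3 °C (capped at 21.6): 21.6, 0.0, 19.4, 5.9, 21.6, 2.9.
Cumulative: 21.6, 21.6, 41.0, 46.9, 68.5, 71.4.
The total first reaches 56 DD on day 5.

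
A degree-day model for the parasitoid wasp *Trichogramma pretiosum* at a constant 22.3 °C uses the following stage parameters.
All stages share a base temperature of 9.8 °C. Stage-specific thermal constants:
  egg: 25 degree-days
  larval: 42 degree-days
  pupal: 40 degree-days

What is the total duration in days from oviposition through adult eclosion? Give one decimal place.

Daily accumulation at 22.3 °C = 22.3 − 9.8 = 12.5 DD/day.
Total K = 25 + 42 + 40 = 107 DD.
Total duration = 107 / 12.5 = 8.560 ≈ 8.6 days.

8.6 days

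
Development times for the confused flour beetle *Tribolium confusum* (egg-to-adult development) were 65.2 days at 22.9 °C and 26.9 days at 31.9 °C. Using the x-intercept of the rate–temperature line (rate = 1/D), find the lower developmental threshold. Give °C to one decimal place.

Equal thermal constants: D₁(T₁ − T_b) = D₂(T₂ − T_b).
65.2·(22.9 − T_b) = 26.9·(31.9 − T_b)
T_b = (65.2·22.9 − 26.9·31.9) / (65.2 − 26.9) = 634.97 / 38.3 = 16.579 °C ≈ 16.6 °C.

16.6 °C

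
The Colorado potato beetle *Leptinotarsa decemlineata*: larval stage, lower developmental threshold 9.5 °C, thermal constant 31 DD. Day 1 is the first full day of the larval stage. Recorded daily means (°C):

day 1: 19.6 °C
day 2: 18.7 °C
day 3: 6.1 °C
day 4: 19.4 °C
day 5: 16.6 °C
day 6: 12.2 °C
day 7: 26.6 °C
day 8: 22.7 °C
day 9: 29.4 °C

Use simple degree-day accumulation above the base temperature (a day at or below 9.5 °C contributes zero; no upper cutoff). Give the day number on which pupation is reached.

Daily DD above 9.5 °C: 10.1, 9.2, 0.0, 9.9, 7.1, 2.7, 17.1, 13.2, 19.9.
Cumulative: 10.1, 19.3, 19.3, 29.2, 36.3, 39.0, 56.1, 69.3, 89.2.
The total first reaches 31 DD on day 5.

day 5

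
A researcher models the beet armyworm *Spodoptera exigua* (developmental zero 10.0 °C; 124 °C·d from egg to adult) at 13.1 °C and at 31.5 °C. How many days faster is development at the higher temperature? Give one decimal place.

34.2 days

At 13.1 °C: 124 / (13.1 − 10.0) = 124 / 3.1 = 40.000 d.
At 31.5 °C: 124 / (31.5 − 10.0) = 124 / 21.5 = 5.767 d.
Difference = |40.000 − 5.767| = 34.233 ≈ 34.2 days.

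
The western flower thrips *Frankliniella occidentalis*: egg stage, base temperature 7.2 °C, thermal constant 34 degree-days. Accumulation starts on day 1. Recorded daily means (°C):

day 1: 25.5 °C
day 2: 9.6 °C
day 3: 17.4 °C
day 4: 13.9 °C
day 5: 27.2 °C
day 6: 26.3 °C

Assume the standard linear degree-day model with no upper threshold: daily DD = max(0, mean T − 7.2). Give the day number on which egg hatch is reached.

Daily DD above 7.2 °C: 18.3, 2.4, 10.2, 6.7, 20.0, 19.1.
Cumulative: 18.3, 20.7, 30.9, 37.6, 57.6, 76.7.
The total first reaches 34 DD on day 4.

day 4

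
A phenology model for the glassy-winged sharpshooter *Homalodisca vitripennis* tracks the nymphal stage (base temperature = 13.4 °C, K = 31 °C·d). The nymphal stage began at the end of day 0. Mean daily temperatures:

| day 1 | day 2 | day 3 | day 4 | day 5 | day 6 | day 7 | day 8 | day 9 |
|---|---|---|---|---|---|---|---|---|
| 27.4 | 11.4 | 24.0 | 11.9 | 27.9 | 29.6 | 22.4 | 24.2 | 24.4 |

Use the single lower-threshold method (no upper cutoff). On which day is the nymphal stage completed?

Daily DD above 13.4 °C: 14.0, 0.0, 10.6, 0.0, 14.5, 16.2, 9.0, 10.8, 11.0.
Cumulative: 14.0, 14.0, 24.6, 24.6, 39.1, 55.3, 64.3, 75.1, 86.1.
The total first reaches 31 DD on day 5.

day 5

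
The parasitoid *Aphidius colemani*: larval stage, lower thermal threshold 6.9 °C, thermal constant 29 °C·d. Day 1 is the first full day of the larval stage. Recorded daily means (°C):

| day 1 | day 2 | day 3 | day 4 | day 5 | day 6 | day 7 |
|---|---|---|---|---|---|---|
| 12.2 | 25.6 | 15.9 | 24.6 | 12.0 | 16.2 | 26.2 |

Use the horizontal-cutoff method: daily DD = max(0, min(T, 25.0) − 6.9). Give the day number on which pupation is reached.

Daily DD above 6.9 °C (capped at 18.1): 5.3, 18.1, 9.0, 17.7, 5.1, 9.3, 18.1.
Cumulative: 5.3, 23.4, 32.4, 50.1, 55.2, 64.5, 82.6.
The total first reaches 29 DD on day 3.

day 3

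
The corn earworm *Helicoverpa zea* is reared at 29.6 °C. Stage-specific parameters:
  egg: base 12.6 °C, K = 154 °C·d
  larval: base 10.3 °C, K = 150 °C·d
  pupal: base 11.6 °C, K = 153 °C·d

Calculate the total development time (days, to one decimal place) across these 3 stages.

25.3 days

egg: 154 / (29.6 − 12.6) = 154 / 17.0 = 9.059 d.
larval: 150 / (29.6 − 10.3) = 150 / 19.3 = 7.772 d.
pupal: 153 / (29.6 − 11.6) = 153 / 18.0 = 8.500 d.
Sum = 25.331 ≈ 25.3 days.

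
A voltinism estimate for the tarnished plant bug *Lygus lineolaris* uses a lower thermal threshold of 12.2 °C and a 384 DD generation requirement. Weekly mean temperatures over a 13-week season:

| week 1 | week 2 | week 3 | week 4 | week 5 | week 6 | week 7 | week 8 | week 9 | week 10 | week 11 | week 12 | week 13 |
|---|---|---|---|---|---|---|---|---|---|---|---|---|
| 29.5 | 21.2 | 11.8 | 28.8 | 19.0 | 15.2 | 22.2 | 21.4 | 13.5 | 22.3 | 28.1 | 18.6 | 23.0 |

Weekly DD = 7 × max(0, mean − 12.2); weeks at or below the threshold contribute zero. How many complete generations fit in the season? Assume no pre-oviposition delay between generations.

2 generations

Weekly DD (7 × max(0, T̄ − 12.2)): 121.1, 63.0, 0.0, 116.2, 47.6, 21.0, 70.0, 64.4, 9.1, 70.7, 111.3, 44.8, 75.6.
Season total = 814.8 DD.
Complete generations = ⌊814.8 / 384⌋ = 2.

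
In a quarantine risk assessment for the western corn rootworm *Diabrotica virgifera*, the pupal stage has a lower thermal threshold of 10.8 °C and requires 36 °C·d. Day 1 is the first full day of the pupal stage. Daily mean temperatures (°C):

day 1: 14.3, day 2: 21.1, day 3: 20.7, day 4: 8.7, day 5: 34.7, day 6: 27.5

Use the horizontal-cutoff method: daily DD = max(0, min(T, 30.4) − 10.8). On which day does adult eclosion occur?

Daily DD above 10.8 °C (capped at 19.6): 3.5, 10.3, 9.9, 0.0, 19.6, 16.7.
Cumulative: 3.5, 13.8, 23.7, 23.7, 43.3, 60.0.
The total first reaches 36 DD on day 5.

day 5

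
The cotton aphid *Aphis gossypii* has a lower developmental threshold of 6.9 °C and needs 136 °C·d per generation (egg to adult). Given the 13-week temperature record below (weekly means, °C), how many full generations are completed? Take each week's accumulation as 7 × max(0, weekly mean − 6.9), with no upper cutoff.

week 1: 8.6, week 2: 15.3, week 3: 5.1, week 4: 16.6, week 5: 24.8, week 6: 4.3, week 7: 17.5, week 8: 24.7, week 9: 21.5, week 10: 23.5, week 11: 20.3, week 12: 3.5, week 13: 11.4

5 generations

Weekly DD (7 × max(0, T̄ − 6.9)): 11.9, 58.8, 0.0, 67.9, 125.3, 0.0, 74.2, 124.6, 102.2, 116.2, 93.8, 0.0, 31.5.
Season total = 806.4 DD.
Complete generations = ⌊806.4 / 136⌋ = 5.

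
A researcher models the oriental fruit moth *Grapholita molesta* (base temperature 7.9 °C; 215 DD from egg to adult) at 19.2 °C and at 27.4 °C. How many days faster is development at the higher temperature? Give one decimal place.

At 19.2 °C: 215 / (19.2 − 7.9) = 215 / 11.3 = 19.027 d.
At 27.4 °C: 215 / (27.4 − 7.9) = 215 / 19.5 = 11.026 d.
Difference = |19.027 − 11.026| = 8.001 ≈ 8.0 days.

8.0 days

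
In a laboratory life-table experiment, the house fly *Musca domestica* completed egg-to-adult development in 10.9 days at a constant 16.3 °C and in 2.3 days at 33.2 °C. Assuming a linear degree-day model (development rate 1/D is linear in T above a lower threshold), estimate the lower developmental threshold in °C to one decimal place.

Linear rate model ⇒ the product D·(T − T_b) is constant across temperatures.
10.9·(16.3 − T_b) = 2.3·(33.2 − T_b)
T_b = (10.9·16.3 − 2.3·33.2) / (10.9 − 2.3) = 101.31 / 8.6 = 11.780 °C ≈ 11.8 °C.

11.8 °C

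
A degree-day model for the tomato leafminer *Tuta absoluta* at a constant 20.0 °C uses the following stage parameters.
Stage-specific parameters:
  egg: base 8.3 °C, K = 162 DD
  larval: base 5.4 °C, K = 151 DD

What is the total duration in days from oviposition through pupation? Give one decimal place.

egg: 162 / (20.0 − 8.3) = 162 / 11.7 = 13.846 d.
larval: 151 / (20.0 − 5.4) = 151 / 14.6 = 10.342 d.
Sum = 24.189 ≈ 24.2 days.

24.2 days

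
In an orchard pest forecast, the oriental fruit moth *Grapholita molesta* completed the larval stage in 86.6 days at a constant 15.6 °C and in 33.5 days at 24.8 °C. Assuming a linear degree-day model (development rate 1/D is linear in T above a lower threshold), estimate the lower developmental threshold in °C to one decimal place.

9.8 °C

Linear rate model ⇒ the product D·(T − T_b) is constant across temperatures.
86.6·(15.6 − T_b) = 33.5·(24.8 − T_b)
T_b = (86.6·15.6 − 33.5·24.8) / (86.6 − 33.5) = 520.16 / 53.1 = 9.796 °C ≈ 9.8 °C.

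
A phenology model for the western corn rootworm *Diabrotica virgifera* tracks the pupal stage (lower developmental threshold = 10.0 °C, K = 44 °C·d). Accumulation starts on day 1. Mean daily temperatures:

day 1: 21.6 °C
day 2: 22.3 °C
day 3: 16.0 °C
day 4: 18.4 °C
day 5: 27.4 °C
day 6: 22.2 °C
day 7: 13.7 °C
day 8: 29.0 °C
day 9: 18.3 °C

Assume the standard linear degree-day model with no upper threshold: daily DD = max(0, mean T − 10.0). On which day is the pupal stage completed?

Daily DD above 10.0 °C: 11.6, 12.3, 6.0, 8.4, 17.4, 12.2, 3.7, 19.0, 8.3.
Cumulative: 11.6, 23.9, 29.9, 38.3, 55.7, 67.9, 71.6, 90.6, 98.9.
The total first reaches 44 DD on day 5.

day 5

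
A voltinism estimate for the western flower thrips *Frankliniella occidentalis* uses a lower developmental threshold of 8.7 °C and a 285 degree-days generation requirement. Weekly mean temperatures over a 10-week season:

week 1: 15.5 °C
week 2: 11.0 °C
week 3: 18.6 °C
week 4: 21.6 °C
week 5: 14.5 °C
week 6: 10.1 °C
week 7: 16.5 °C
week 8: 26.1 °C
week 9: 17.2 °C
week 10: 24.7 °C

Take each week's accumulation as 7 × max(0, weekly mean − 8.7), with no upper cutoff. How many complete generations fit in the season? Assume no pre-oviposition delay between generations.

Weekly DD (7 × max(0, T̄ − 8.7)): 47.6, 16.1, 69.3, 90.3, 40.6, 9.8, 54.6, 121.8, 59.5, 112.0.
Season total = 621.6 DD.
Complete generations = ⌊621.6 / 285⌋ = 2.

2 generations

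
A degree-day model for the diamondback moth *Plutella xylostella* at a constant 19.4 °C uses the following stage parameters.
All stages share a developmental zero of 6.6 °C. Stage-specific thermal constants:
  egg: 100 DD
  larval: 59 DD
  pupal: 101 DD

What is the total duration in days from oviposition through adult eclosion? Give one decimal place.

20.3 days

Daily accumulation at 19.4 °C = 19.4 − 6.6 = 12.8 DD/day.
Total K = 100 + 59 + 101 = 260 DD.
Total duration = 260 / 12.8 = 20.312 ≈ 20.3 days.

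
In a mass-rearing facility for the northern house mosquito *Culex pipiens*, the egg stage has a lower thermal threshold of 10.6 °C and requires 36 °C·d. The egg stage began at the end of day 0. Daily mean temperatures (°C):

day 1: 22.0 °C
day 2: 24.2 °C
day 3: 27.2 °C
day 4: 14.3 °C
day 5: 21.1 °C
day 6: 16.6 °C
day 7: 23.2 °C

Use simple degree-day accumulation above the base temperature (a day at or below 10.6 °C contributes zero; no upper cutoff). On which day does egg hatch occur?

Daily DD above 10.6 °C: 11.4, 13.6, 16.6, 3.7, 10.5, 6.0, 12.6.
Cumulative: 11.4, 25.0, 41.6, 45.3, 55.8, 61.8, 74.4.
The total first reaches 36 DD on day 3.

day 3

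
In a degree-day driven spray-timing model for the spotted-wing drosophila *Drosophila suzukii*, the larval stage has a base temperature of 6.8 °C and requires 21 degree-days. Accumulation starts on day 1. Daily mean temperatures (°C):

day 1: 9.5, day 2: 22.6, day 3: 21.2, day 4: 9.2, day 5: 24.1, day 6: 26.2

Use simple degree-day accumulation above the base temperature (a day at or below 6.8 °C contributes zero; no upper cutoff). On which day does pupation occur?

day 3

Daily DD above 6.8 °C: 2.7, 15.8, 14.4, 2.4, 17.3, 19.4.
Cumulative: 2.7, 18.5, 32.9, 35.3, 52.6, 72.0.
The total first reaches 21 DD on day 3.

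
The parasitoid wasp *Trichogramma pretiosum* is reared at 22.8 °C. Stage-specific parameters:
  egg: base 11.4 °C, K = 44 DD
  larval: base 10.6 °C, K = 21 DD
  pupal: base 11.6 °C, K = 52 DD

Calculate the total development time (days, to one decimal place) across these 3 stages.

10.2 days

egg: 44 / (22.8 − 11.4) = 44 / 11.4 = 3.860 d.
larval: 21 / (22.8 − 10.6) = 21 / 12.2 = 1.721 d.
pupal: 52 / (22.8 − 11.6) = 52 / 11.2 = 4.643 d.
Sum = 10.224 ≈ 10.2 days.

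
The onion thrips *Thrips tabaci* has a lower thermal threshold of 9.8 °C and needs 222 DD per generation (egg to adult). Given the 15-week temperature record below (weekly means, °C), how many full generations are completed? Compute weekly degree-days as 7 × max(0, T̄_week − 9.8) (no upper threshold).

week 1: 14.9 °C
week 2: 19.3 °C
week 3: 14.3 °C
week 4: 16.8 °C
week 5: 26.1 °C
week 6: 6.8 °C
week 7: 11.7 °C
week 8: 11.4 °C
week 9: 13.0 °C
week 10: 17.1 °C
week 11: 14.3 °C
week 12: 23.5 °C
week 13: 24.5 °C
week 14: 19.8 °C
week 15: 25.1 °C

Weekly DD (7 × max(0, T̄ − 9.8)): 35.7, 66.5, 31.5, 49.0, 114.1, 0.0, 13.3, 11.2, 22.4, 51.1, 31.5, 95.9, 102.9, 70.0, 107.1.
Season total = 802.2 DD.
Complete generations = ⌊802.2 / 222⌋ = 3.

3 generations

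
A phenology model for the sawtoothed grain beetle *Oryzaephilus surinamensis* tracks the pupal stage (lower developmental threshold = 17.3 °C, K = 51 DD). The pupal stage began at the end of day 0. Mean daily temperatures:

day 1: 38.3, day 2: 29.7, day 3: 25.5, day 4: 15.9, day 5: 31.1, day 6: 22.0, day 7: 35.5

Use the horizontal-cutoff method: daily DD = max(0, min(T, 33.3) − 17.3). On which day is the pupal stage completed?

day 6

Daily DD above 17.3 °C (capped at 16.0): 16.0, 12.4, 8.2, 0.0, 13.8, 4.7, 16.0.
Cumulative: 16.0, 28.4, 36.6, 36.6, 50.4, 55.1, 71.1.
The total first reaches 51 DD on day 6.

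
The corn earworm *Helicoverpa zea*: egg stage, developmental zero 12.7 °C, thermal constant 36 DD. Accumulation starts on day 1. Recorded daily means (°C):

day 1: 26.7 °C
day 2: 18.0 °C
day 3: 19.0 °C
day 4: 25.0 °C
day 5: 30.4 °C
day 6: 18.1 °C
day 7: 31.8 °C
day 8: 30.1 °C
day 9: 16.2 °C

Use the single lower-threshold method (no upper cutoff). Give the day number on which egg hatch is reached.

day 4

Daily DD above 12.7 °C: 14.0, 5.3, 6.3, 12.3, 17.7, 5.4, 19.1, 17.4, 3.5.
Cumulative: 14.0, 19.3, 25.6, 37.9, 55.6, 61.0, 80.1, 97.5, 101.0.
The total first reaches 36 DD on day 4.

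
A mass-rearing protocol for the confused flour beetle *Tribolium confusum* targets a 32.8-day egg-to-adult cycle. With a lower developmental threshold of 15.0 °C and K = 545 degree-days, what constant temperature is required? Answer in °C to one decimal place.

31.6 °C

Required daily accumulation = 545 / 32.8 = 16.616 DD/day.
T = T_base + 16.616 = 15.0 + 16.616 = 31.616 ≈ 31.6 °C.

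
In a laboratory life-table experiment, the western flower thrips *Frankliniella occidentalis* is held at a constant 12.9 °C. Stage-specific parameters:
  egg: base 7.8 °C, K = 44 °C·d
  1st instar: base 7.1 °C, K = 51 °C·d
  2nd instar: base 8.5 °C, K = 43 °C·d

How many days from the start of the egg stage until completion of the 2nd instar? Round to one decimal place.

egg: 44 / (12.9 − 7.8) = 44 / 5.1 = 8.627 d.
1st instar: 51 / (12.9 − 7.1) = 51 / 5.8 = 8.793 d.
2nd instar: 43 / (12.9 − 8.5) = 43 / 4.4 = 9.773 d.
Sum = 27.193 ≈ 27.2 days.

27.2 days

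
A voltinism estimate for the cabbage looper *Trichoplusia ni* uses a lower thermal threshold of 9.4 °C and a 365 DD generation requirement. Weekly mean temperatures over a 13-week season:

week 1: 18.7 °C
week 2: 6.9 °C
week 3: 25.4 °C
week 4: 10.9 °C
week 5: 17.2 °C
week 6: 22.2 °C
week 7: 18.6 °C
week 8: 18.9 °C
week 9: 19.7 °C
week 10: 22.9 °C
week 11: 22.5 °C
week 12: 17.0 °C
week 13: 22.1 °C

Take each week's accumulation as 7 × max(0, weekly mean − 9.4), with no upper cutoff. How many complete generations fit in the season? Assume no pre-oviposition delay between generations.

2 generations

Weekly DD (7 × max(0, T̄ − 9.4)): 65.1, 0.0, 112.0, 10.5, 54.6, 89.6, 64.4, 66.5, 72.1, 94.5, 91.7, 53.2, 88.9.
Season total = 863.1 DD.
Complete generations = ⌊863.1 / 365⌋ = 2.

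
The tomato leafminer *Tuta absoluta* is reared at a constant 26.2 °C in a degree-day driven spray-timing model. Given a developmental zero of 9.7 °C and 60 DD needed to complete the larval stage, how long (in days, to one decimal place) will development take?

Daily accumulation = 26.2 − 9.7 = 16.5 DD/day.
Duration = 60 / 16.5 = 3.636 ≈ 3.6 days.

3.6 days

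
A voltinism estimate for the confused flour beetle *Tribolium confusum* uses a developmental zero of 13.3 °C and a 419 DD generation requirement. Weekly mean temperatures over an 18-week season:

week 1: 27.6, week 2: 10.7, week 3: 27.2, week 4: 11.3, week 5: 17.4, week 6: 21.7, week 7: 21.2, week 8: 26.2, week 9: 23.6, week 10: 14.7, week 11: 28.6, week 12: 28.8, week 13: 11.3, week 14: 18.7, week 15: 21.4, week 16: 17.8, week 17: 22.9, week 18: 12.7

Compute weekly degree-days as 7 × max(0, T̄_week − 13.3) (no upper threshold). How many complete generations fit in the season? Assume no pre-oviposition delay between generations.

Weekly DD (7 × max(0, T̄ − 13.3)): 100.1, 0.0, 97.3, 0.0, 28.7, 58.8, 55.3, 90.3, 72.1, 9.8, 107.1, 108.5, 0.0, 37.8, 56.7, 31.5, 67.2, 0.0.
Season total = 921.2 DD.
Complete generations = ⌊921.2 / 419⌋ = 2.

2 generations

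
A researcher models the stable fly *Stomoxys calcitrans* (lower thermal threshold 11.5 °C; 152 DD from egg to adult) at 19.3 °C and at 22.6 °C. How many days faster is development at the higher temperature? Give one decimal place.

At 19.3 °C: 152 / (19.3 − 11.5) = 152 / 7.8 = 19.487 d.
At 22.6 °C: 152 / (22.6 − 11.5) = 152 / 11.1 = 13.694 d.
Difference = |19.487 − 13.694| = 5.793 ≈ 5.8 days.

5.8 days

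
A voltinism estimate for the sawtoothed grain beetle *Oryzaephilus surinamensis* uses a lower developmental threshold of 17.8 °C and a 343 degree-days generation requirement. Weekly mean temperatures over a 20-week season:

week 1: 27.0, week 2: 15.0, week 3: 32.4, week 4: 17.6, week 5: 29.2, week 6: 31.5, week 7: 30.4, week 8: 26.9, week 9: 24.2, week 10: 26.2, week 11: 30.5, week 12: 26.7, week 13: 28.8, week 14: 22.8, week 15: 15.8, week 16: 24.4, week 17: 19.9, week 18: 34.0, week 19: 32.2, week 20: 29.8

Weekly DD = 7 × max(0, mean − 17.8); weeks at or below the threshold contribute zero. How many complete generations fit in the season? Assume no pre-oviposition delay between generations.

3 generations

Weekly DD (7 × max(0, T̄ − 17.8)): 64.4, 0.0, 102.2, 0.0, 79.8, 95.9, 88.2, 63.7, 44.8, 58.8, 88.9, 62.3, 77.0, 35.0, 0.0, 46.2, 14.7, 113.4, 100.8, 84.0.
Season total = 1220.1 DD.
Complete generations = ⌊1220.1 / 343⌋ = 3.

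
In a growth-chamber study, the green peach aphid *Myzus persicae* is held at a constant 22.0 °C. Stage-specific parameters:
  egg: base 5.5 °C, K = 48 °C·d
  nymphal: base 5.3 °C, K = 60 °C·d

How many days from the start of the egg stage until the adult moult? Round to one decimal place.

egg: 48 / (22.0 − 5.5) = 48 / 16.5 = 2.909 d.
nymphal: 60 / (22.0 − 5.3) = 60 / 16.7 = 3.593 d.
Sum = 6.502 ≈ 6.5 days.

6.5 days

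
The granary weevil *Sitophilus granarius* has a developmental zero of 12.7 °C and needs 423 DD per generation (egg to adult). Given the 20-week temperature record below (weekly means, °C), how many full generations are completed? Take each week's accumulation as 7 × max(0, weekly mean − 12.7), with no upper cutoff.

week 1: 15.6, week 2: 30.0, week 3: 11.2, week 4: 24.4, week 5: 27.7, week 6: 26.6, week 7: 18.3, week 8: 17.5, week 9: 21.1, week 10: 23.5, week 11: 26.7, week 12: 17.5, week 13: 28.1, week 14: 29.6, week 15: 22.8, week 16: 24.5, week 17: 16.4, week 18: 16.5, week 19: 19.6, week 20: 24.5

Weekly DD (7 × max(0, T̄ − 12.7)): 20.3, 121.1, 0.0, 81.9, 105.0, 97.3, 39.2, 33.6, 58.8, 75.6, 98.0, 33.6, 107.8, 118.3, 70.7, 82.6, 25.9, 26.6, 48.3, 82.6.
Season total = 1327.2 DD.
Complete generations = ⌊1327.2 / 423⌋ = 3.

3 generations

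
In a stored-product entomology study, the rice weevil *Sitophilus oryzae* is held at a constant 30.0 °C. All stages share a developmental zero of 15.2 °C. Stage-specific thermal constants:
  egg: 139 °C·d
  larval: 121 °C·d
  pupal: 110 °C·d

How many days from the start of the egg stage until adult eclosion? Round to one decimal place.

Daily accumulation at 30.0 °C = 30.0 − 15.2 = 14.8 DD/day.
Total K = 139 + 121 + 110 = 370 DD.
Total duration = 370 / 14.8 = 25.000 ≈ 25.0 days.

25.0 days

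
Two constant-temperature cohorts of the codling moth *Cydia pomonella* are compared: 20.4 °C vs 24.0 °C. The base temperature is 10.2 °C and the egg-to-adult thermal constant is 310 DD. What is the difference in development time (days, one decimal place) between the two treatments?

At 20.4 °C: 310 / (20.4 − 10.2) = 310 / 10.2 = 30.392 d.
At 24.0 °C: 310 / (24.0 − 10.2) = 310 / 13.8 = 22.464 d.
Difference = |30.392 − 22.464| = 7.928 ≈ 7.9 days.

7.9 days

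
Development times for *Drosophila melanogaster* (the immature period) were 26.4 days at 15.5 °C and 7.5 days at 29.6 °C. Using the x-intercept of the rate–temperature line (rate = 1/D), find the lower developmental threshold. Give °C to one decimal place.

9.9 °C

Equal thermal constants: D₁(T₁ − T_b) = D₂(T₂ − T_b).
26.4·(15.5 − T_b) = 7.5·(29.6 − T_b)
T_b = (26.4·15.5 − 7.5·29.6) / (26.4 − 7.5) = 187.20 / 18.9 = 9.905 °C ≈ 9.9 °C.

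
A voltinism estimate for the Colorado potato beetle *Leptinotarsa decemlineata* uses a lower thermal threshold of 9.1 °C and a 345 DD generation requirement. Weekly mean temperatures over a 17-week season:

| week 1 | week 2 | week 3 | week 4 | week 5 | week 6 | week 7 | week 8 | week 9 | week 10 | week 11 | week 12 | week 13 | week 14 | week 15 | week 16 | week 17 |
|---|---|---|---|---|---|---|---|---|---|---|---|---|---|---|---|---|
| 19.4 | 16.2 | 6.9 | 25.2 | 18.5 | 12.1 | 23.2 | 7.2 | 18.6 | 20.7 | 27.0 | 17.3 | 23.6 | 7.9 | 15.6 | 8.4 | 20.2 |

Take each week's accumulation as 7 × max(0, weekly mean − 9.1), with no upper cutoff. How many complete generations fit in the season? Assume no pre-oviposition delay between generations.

2 generations

Weekly DD (7 × max(0, T̄ − 9.1)): 72.1, 49.7, 0.0, 112.7, 65.8, 21.0, 98.7, 0.0, 66.5, 81.2, 125.3, 57.4, 101.5, 0.0, 45.5, 0.0, 77.7.
Season total = 975.1 DD.
Complete generations = ⌊975.1 / 345⌋ = 2.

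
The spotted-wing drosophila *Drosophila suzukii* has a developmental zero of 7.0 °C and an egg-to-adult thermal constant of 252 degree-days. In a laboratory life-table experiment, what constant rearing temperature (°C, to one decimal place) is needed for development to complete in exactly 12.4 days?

Required daily accumulation = 252 / 12.4 = 20.323 DD/day.
T = T_base + 20.323 = 7.0 + 20.323 = 27.323 ≈ 27.3 °C.

27.3 °C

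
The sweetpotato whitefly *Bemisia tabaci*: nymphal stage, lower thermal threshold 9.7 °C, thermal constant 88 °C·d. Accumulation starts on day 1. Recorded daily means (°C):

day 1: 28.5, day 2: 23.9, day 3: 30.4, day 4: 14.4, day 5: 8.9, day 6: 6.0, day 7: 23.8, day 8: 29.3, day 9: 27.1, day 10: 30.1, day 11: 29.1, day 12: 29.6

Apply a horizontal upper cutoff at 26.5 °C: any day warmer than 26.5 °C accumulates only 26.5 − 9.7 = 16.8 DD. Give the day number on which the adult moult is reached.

day 9

Daily DD above 9.7 °C (capped at 16.8): 16.8, 14.2, 16.8, 4.7, 0.0, 0.0, 14.1, 16.8, 16.8, 16.8, 16.8, 16.8.
Cumulative: 16.8, 31.0, 47.8, 52.5, 52.5, 52.5, 66.6, 83.4, 100.2, 117.0, 133.8, 150.6.
The total first reaches 88 DD on day 9.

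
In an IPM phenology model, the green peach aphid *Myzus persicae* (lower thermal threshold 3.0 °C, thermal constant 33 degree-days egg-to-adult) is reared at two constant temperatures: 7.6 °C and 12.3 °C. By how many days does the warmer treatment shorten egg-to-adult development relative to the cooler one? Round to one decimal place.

At 7.6 °C: 33 / (7.6 − 3.0) = 33 / 4.6 = 7.174 d.
At 12.3 °C: 33 / (12.3 − 3.0) = 33 / 9.3 = 3.548 d.
Difference = |7.174 − 3.548| = 3.626 ≈ 3.6 days.

3.6 days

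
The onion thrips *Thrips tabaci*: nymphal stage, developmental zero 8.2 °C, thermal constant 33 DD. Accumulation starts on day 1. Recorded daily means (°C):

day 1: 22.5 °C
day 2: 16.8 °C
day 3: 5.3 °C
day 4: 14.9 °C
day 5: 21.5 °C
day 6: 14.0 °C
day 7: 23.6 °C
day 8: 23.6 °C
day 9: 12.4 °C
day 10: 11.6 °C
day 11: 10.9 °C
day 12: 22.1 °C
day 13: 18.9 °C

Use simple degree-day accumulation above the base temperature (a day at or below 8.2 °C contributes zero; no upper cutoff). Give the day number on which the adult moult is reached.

day 5

Daily DD above 8.2 °C: 14.3, 8.6, 0.0, 6.7, 13.3, 5.8, 15.4, 15.4, 4.2, 3.4, 2.7, 13.9, 10.7.
Cumulative: 14.3, 22.9, 22.9, 29.6, 42.9, 48.7, 64.1, 79.5, 83.7, 87.1, 89.8, 103.7, 114.4.
The total first reaches 33 DD on day 5.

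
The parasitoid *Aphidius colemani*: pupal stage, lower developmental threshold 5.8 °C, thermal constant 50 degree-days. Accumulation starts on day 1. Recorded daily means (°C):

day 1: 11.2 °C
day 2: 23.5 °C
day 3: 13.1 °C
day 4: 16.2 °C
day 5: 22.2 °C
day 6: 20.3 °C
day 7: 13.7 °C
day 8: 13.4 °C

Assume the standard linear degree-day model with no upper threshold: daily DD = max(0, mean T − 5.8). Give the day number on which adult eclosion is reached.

day 5

Daily DD above 5.8 °C: 5.4, 17.7, 7.3, 10.4, 16.4, 14.5, 7.9, 7.6.
Cumulative: 5.4, 23.1, 30.4, 40.8, 57.2, 71.7, 79.6, 87.2.
The total first reaches 50 DD on day 5.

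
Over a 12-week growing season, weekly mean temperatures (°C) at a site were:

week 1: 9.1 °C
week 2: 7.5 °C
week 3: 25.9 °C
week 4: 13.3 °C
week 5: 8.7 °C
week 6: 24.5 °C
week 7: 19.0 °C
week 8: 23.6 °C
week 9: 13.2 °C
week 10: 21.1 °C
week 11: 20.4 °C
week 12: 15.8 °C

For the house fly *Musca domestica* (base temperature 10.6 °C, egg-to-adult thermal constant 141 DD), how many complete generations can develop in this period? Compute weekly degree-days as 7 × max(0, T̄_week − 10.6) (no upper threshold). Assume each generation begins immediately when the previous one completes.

Weekly DD (7 × max(0, T̄ − 10.6)): 0.0, 0.0, 107.1, 18.9, 0.0, 97.3, 58.8, 91.0, 18.2, 73.5, 68.6, 36.4.
Season total = 569.8 DD.
Complete generations = ⌊569.8 / 141⌋ = 4.

4 generations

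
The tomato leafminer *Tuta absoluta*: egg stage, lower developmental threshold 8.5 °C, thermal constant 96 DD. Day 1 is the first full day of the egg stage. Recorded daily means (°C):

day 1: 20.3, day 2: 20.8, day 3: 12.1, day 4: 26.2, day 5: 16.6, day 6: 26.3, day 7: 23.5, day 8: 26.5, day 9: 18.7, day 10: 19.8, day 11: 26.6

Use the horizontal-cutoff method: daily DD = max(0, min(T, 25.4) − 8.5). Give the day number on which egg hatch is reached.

Daily DD above 8.5 °C (capped at 16.9): 11.8, 12.3, 3.6, 16.9, 8.1, 16.9, 15.0, 16.9, 10.2, 11.3, 16.9.
Cumulative: 11.8, 24.1, 27.7, 44.6, 52.7, 69.6, 84.6, 101.5, 111.7, 123.0, 139.9.
The total first reaches 96 DD on day 8.

day 8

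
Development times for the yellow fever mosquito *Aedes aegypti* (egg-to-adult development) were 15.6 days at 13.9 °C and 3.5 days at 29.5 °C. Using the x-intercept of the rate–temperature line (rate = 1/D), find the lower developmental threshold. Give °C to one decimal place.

9.4 °C

Linear rate model ⇒ the product D·(T − T_b) is constant across temperatures.
15.6·(13.9 − T_b) = 3.5·(29.5 − T_b)
T_b = (15.6·13.9 − 3.5·29.5) / (15.6 − 3.5) = 113.59 / 12.1 = 9.388 °C ≈ 9.4 °C.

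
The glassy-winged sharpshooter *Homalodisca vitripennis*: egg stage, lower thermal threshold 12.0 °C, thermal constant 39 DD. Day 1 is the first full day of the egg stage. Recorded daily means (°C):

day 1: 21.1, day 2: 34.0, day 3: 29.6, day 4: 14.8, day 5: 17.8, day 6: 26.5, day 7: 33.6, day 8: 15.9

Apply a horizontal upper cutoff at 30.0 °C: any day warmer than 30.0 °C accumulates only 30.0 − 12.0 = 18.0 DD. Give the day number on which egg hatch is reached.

day 3

Daily DD above 12.0 °C (capped at 18.0): 9.1, 18.0, 17.6, 2.8, 5.8, 14.5, 18.0, 3.9.
Cumulative: 9.1, 27.1, 44.7, 47.5, 53.3, 67.8, 85.8, 89.7.
The total first reaches 39 DD on day 3.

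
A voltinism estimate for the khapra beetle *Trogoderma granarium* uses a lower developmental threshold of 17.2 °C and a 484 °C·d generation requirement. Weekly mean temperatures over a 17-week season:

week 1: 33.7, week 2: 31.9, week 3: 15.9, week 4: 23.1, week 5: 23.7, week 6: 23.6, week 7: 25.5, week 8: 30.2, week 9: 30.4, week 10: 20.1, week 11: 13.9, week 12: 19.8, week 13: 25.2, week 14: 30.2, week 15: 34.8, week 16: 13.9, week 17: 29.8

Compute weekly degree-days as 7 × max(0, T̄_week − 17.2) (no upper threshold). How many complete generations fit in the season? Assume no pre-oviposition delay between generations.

Weekly DD (7 × max(0, T̄ − 17.2)): 115.5, 102.9, 0.0, 41.3, 45.5, 44.8, 58.1, 91.0, 92.4, 20.3, 0.0, 18.2, 56.0, 91.0, 123.2, 0.0, 88.2.
Season total = 988.4 DD.
Complete generations = ⌊988.4 / 484⌋ = 2.

2 generations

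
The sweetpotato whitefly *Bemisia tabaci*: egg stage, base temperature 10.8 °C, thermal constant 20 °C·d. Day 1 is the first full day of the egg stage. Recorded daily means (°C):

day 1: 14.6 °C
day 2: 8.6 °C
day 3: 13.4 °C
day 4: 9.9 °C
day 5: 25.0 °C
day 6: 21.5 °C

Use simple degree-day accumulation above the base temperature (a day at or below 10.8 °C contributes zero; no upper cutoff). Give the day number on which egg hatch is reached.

day 5

Daily DD above 10.8 °C: 3.8, 0.0, 2.6, 0.0, 14.2, 10.7.
Cumulative: 3.8, 3.8, 6.4, 6.4, 20.6, 31.3.
The total first reaches 20 DD on day 5.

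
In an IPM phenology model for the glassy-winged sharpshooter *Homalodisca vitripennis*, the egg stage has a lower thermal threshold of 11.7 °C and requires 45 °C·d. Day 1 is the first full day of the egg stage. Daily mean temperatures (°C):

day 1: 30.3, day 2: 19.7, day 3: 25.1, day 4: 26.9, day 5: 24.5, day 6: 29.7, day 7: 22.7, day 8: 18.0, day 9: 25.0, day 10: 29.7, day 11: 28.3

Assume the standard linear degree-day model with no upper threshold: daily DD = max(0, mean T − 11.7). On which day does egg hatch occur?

day 4

Daily DD above 11.7 °C: 18.6, 8.0, 13.4, 15.2, 12.8, 18.0, 11.0, 6.3, 13.3, 18.0, 16.6.
Cumulative: 18.6, 26.6, 40.0, 55.2, 68.0, 86.0, 97.0, 103.3, 116.6, 134.6, 151.2.
The total first reaches 45 DD on day 4.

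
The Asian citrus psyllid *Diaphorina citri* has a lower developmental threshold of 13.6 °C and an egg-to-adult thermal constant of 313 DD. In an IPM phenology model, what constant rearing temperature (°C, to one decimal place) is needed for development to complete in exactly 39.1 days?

21.6 °C

Required daily accumulation = 313 / 39.1 = 8.005 DD/day.
T = T_base + 8.005 = 13.6 + 8.005 = 21.605 ≈ 21.6 °C.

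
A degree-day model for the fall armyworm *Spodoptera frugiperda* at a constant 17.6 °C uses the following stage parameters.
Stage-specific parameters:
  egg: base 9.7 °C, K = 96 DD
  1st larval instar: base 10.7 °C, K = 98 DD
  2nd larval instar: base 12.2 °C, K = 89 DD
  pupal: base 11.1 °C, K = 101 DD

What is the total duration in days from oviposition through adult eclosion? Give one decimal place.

58.4 days

egg: 96 / (17.6 − 9.7) = 96 / 7.9 = 12.152 d.
1st larval instar: 98 / (17.6 − 10.7) = 98 / 6.9 = 14.203 d.
2nd larval instar: 89 / (17.6 − 12.2) = 89 / 5.4 = 16.481 d.
pupal: 101 / (17.6 − 11.1) = 101 / 6.5 = 15.538 d.
Sum = 58.375 ≈ 58.4 days.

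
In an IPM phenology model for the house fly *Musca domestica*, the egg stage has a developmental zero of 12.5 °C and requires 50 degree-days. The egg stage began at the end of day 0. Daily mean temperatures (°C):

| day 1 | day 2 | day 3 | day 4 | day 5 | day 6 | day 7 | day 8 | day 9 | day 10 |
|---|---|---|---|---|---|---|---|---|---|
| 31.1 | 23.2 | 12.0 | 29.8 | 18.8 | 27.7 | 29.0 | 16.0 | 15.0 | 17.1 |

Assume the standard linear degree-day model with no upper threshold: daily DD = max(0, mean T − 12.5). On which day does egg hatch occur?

Daily DD above 12.5 °C: 18.6, 10.7, 0.0, 17.3, 6.3, 15.2, 16.5, 3.5, 2.5, 4.6.
Cumulative: 18.6, 29.3, 29.3, 46.6, 52.9, 68.1, 84.6, 88.1, 90.6, 95.2.
The total first reaches 50 DD on day 5.

day 5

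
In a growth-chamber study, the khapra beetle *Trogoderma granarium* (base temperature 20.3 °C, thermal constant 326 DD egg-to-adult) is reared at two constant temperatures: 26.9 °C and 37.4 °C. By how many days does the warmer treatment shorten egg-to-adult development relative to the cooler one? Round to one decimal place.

At 26.9 °C: 326 / (26.9 − 20.3) = 326 / 6.6 = 49.394 d.
At 37.4 °C: 326 / (37.4 − 20.3) = 326 / 17.1 = 19.064 d.
Difference = |49.394 − 19.064| = 30.330 ≈ 30.3 days.

30.3 days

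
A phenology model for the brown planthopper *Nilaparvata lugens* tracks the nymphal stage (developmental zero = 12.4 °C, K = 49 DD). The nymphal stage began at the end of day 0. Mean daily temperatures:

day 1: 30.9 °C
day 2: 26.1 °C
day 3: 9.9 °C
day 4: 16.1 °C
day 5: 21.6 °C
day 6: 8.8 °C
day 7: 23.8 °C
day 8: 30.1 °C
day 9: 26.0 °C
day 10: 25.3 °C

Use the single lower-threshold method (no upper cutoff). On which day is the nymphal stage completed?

Daily DD above 12.4 °C: 18.5, 13.7, 0.0, 3.7, 9.2, 0.0, 11.4, 17.7, 13.6, 12.9.
Cumulative: 18.5, 32.2, 32.2, 35.9, 45.1, 45.1, 56.5, 74.2, 87.8, 100.7.
The total first reaches 49 DD on day 7.

day 7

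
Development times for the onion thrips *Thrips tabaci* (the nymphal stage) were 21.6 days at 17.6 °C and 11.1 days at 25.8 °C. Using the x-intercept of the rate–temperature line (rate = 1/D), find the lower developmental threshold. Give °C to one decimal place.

8.9 °C

Under the model K = D·(T − T_b), so D₁·(T₁ − T_b) = D₂·(T₂ − T_b).
21.6·(17.6 − T_b) = 11.1·(25.8 − T_b)
T_b = (21.6·17.6 − 11.1·25.8) / (21.6 − 11.1) = 93.78 / 10.5 = 8.931 °C ≈ 8.9 °C.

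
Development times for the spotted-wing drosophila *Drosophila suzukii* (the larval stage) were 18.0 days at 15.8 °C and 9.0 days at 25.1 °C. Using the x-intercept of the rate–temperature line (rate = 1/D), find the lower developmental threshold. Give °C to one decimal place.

Equal thermal constants: D₁(T₁ − T_b) = D₂(T₂ − T_b).
18.0·(15.8 − T_b) = 9.0·(25.1 − T_b)
T_b = (18.0·15.8 − 9.0·25.1) / (18.0 − 9.0) = 58.50 / 9.0 = 6.500 °C ≈ 6.5 °C.

6.5 °C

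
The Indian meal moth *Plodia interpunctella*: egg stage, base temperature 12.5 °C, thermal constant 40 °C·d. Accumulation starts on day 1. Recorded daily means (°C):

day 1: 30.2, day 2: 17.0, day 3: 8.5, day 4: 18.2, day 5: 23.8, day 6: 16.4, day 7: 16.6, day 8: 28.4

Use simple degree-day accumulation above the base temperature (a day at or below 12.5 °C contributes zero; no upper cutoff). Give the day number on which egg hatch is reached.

day 6

Daily DD above 12.5 °C: 17.7, 4.5, 0.0, 5.7, 11.3, 3.9, 4.1, 15.9.
Cumulative: 17.7, 22.2, 22.2, 27.9, 39.2, 43.1, 47.2, 63.1.
The total first reaches 40 DD on day 6.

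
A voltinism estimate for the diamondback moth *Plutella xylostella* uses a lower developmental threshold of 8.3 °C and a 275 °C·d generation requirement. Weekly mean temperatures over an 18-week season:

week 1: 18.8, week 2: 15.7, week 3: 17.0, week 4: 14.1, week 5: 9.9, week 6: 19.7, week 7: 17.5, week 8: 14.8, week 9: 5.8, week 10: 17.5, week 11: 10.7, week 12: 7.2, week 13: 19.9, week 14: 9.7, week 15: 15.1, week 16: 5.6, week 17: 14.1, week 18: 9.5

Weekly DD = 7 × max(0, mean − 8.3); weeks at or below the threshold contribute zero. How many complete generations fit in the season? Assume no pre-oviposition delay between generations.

2 generations

Weekly DD (7 × max(0, T̄ − 8.3)): 73.5, 51.8, 60.9, 40.6, 11.2, 79.8, 64.4, 45.5, 0.0, 64.4, 16.8, 0.0, 81.2, 9.8, 47.6, 0.0, 40.6, 8.4.
Season total = 696.5 DD.
Complete generations = ⌊696.5 / 275⌋ = 2.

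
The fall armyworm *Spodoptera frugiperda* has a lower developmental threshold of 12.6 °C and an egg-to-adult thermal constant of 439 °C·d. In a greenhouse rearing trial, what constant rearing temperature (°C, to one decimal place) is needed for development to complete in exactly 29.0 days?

Required daily accumulation = 439 / 29.0 = 15.138 DD/day.
T = T_base + 15.138 = 12.6 + 15.138 = 27.738 ≈ 27.7 °C.

27.7 °C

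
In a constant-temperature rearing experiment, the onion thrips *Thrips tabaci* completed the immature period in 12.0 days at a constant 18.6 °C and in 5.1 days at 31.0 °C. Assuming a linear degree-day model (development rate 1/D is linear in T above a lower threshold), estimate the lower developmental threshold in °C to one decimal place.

9.4 °C

Under the model K = D·(T − T_b), so D₁·(T₁ − T_b) = D₂·(T₂ − T_b).
12.0·(18.6 − T_b) = 5.1·(31.0 − T_b)
T_b = (12.0·18.6 − 5.1·31.0) / (12.0 − 5.1) = 65.10 / 6.9 = 9.435 °C ≈ 9.4 °C.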